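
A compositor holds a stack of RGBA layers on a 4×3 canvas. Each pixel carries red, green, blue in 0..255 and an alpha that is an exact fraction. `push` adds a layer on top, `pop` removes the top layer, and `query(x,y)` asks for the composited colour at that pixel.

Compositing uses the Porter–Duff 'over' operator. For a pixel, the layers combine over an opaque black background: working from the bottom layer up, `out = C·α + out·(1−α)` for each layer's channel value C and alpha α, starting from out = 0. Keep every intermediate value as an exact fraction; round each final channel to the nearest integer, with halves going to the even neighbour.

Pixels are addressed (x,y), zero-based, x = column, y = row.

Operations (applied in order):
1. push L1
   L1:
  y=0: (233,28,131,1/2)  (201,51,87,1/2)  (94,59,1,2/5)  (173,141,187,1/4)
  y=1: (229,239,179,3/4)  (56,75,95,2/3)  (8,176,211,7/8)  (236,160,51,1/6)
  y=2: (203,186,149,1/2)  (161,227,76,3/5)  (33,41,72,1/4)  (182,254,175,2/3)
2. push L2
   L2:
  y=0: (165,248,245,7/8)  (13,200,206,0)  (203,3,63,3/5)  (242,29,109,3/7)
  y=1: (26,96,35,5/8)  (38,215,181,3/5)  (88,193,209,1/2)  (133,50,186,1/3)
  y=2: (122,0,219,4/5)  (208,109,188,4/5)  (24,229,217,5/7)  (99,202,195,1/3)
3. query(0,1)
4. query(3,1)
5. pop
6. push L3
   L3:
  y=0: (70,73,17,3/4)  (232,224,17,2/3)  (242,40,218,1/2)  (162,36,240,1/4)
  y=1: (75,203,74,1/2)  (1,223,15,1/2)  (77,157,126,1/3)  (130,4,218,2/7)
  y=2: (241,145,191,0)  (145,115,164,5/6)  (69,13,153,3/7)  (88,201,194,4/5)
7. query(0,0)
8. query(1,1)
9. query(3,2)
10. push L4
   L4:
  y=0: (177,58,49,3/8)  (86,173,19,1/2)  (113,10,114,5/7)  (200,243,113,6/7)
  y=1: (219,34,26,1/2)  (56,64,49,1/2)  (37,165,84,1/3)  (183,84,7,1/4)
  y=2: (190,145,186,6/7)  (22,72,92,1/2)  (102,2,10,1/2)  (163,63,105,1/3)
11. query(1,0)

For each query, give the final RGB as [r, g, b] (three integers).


(0,1) stack=L1,L2; from [0,0,0]:
L1 α=3/4: [687/4, 717/4, 537/4]
L2 α=5/8: [2581/32, 4071/32, 2311/32]
rounded: [81, 127, 72]

at x=3,y=1 over L1,L2:
+L1 (α=1/6) → [118/3, 80/3, 17/2]
+L2 (α=1/3) → [635/9, 310/9, 203/3]
→ [71, 34, 68]

query (0,0) [L1,L3] — begin 0,0,0
+L1 (α=1/2) → [233/2, 14, 131/2]
+L3 (α=3/4) → [653/8, 233/4, 233/8]
→ [82, 58, 29]

(1,1) stack=L1,L3; from [0,0,0]:
+L1 (α=2/3) → [112/3, 50, 190/3]
+L3 (α=1/2) → [115/6, 273/2, 235/6]
→ [19, 136, 39]

at x=3,y=2 over L1,L3:
+L1 (α=2/3) → [364/3, 508/3, 350/3]
+L3 (α=4/5) → [284/3, 584/3, 2678/15]
→ [95, 195, 179]

query (1,0) [L1,L3,L4] — begin 0,0,0
L1 α=1/2: [201/2, 51/2, 87/2]
L3 α=2/3: [1129/6, 947/6, 155/6]
L4 α=1/2: [1645/12, 1985/12, 269/12]
rounded: [137, 165, 22]


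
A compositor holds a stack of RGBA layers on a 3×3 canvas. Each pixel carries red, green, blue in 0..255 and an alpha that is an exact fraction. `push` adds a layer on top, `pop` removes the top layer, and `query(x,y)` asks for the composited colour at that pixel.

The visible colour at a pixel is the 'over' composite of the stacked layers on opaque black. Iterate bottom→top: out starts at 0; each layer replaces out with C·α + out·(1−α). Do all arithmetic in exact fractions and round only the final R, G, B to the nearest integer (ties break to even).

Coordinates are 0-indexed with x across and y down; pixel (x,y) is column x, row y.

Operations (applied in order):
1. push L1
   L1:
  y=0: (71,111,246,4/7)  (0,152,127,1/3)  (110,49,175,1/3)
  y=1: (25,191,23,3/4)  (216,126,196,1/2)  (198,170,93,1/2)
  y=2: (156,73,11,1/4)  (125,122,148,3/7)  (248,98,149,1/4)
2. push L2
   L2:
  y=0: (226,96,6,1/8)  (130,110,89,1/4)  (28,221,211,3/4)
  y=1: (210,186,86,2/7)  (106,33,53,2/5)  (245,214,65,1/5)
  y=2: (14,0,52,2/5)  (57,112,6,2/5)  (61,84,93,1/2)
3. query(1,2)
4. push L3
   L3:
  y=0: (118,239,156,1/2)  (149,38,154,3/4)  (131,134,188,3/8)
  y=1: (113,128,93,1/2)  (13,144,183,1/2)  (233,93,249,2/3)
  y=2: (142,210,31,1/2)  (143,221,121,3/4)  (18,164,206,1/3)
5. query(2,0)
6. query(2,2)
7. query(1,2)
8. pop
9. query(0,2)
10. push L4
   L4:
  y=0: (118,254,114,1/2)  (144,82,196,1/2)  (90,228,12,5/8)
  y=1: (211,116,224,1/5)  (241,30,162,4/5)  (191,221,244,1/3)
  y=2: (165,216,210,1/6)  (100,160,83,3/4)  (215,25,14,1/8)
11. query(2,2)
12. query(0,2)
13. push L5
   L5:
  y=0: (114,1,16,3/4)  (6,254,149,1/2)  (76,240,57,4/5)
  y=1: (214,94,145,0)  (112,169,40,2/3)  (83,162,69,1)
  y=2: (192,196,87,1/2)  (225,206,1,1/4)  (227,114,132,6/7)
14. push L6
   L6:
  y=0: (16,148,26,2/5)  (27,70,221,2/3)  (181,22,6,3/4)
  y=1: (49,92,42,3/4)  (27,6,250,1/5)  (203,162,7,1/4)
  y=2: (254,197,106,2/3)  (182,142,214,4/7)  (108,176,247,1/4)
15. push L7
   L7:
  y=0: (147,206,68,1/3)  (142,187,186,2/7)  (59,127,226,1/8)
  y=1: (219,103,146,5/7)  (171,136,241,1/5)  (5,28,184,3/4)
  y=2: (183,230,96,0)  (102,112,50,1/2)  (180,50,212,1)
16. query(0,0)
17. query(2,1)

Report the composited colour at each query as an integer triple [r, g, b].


query (1,2) [L1,L2] — begin 0,0,0
L1 α=3/7: [375/7, 366/7, 444/7]
L2 α=2/5: [1923/35, 2666/35, 1416/35]
= [55, 76, 40]

at x=2,y=0 over L1,L2,L3:
L1 α=1/3: [110/3, 49/3, 175/3]
L2 α=3/4: [181/6, 1019/6, 1037/6]
L3 α=3/8: [3263/48, 7507/48, 8569/48]
rounded: [68, 156, 179]

(2,2) stack=L1,L2,L3; from [0,0,0]:
L1 α=1/4: [62, 49/2, 149/4]
L2 α=1/2: [123/2, 217/4, 521/8]
L3 α=1/3: [47, 545/6, 1345/12]
= [47, 91, 112]

query (1,2) [L1,L2,L3] — begin 0,0,0
after L1 α=3/7: [375/7, 366/7, 444/7]
after L2 α=2/5: [1923/35, 2666/35, 1416/35]
after L3 α=3/4: [8469/70, 25871/140, 14121/140]
→ [121, 185, 101]

at x=0,y=2 over L1,L2:
after L1 α=1/4: [39, 73/4, 11/4]
after L2 α=2/5: [29, 219/20, 449/20]
rounded: [29, 11, 22]

(2,2) stack=L1,L2,L4; from [0,0,0]:
after L1 α=1/4: [62, 49/2, 149/4]
after L2 α=1/2: [123/2, 217/4, 521/8]
after L4 α=1/8: [1291/16, 1619/32, 3759/64]
→ [81, 51, 59]

at x=0,y=2 over L1,L2,L4:
L1 α=1/4: [39, 73/4, 11/4]
L2 α=2/5: [29, 219/20, 449/20]
L4 α=1/6: [155/3, 361/8, 1289/24]
rounded: [52, 45, 54]

query (0,0) [L1,L2,L4,L5,L6,L7] — begin 0,0,0
after L1 α=4/7: [284/7, 444/7, 984/7]
after L2 α=1/8: [255/4, 135/2, 495/4]
after L4 α=1/2: [727/8, 643/4, 951/8]
after L5 α=3/4: [3463/32, 655/16, 1335/32]
after L6 α=2/5: [11413/160, 6701/80, 5669/160]
after L7 α=1/3: [23173/240, 14941/120, 3703/80]
= [97, 125, 46]

(2,1) stack=L1,L2,L4,L5,L6,L7; from [0,0,0]:
after L1 α=1/2: [99, 85, 93/2]
after L2 α=1/5: [641/5, 554/5, 251/5]
after L4 α=1/3: [2237/15, 2213/15, 574/5]
after L5 α=1: [83, 162, 69]
after L6 α=1/4: [113, 162, 107/2]
after L7 α=3/4: [32, 123/2, 1211/8]
rounded: [32, 62, 151]


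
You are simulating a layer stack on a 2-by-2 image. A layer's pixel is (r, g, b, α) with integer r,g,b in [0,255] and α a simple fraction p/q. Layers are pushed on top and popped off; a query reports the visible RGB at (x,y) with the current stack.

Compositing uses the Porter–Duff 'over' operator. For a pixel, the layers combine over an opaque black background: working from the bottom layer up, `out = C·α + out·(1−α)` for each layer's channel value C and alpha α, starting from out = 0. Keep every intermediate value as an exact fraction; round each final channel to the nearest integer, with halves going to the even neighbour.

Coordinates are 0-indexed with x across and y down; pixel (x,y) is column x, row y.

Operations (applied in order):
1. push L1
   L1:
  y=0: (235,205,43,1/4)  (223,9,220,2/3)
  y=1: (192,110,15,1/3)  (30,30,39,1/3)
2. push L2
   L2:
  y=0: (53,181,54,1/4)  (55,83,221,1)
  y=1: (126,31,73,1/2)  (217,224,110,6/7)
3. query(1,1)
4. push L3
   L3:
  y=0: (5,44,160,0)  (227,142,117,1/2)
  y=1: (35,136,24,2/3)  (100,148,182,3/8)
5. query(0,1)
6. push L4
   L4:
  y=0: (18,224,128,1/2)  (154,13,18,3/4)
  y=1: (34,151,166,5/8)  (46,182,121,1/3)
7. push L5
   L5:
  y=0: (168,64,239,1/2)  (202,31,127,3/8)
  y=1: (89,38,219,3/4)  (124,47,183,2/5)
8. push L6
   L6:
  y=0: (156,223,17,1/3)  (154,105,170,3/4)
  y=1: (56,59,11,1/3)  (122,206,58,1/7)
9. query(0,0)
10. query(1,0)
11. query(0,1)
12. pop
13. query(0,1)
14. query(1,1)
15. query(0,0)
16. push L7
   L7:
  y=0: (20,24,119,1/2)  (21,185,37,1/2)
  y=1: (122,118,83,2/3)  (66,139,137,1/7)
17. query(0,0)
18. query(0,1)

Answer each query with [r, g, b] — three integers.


at x=1,y=1 over L1,L2:
+L1 (α=1/3) → [10, 10, 13]
+L2 (α=6/7) → [1312/7, 1354/7, 673/7]
= [187, 193, 96]

query (0,1) [L1,L2,L3] — begin 0,0,0
+L1 (α=1/3) → [64, 110/3, 5]
+L2 (α=1/2) → [95, 203/6, 39]
+L3 (α=2/3) → [55, 1835/18, 29]
rounded: [55, 102, 29]

at x=0,y=0 over L1,L2,L3,L4,L5,L6:
L1 α=1/4: [235/4, 205/4, 43/4]
L2 α=1/4: [917/16, 1339/16, 345/16]
L3 α=0: [917/16, 1339/16, 345/16]
L4 α=1/2: [1205/32, 4923/32, 2393/32]
L5 α=1/2: [6581/64, 6971/64, 10041/64]
L6 α=1/3: [11573/96, 14107/96, 10585/96]
→ [121, 147, 110]

at x=1,y=0 over L1,L2,L3,L4,L5,L6:
after L1 α=2/3: [446/3, 6, 440/3]
after L2 α=1: [55, 83, 221]
after L3 α=1/2: [141, 225/2, 169]
after L4 α=3/4: [603/4, 303/8, 223/4]
after L5 α=3/8: [5439/32, 2259/64, 2639/32]
after L6 α=3/4: [20223/128, 22419/256, 18959/128]
rounded: [158, 88, 148]

at x=0,y=1 over L1,L2,L3,L4,L5,L6:
after L1 α=1/3: [64, 110/3, 5]
after L2 α=1/2: [95, 203/6, 39]
after L3 α=2/3: [55, 1835/18, 29]
after L4 α=5/8: [335/8, 6365/48, 917/8]
after L5 α=3/4: [2471/32, 11837/192, 6173/32]
after L6 α=1/3: [3367/48, 17501/288, 6349/48]
= [70, 61, 132]

(0,1) stack=L1,L2,L3,L4,L5; from [0,0,0]:
+L1 (α=1/3) → [64, 110/3, 5]
+L2 (α=1/2) → [95, 203/6, 39]
+L3 (α=2/3) → [55, 1835/18, 29]
+L4 (α=5/8) → [335/8, 6365/48, 917/8]
+L5 (α=3/4) → [2471/32, 11837/192, 6173/32]
= [77, 62, 193]

(1,1) stack=L1,L2,L3,L4,L5; from [0,0,0]:
after L1 α=1/3: [10, 10, 13]
after L2 α=6/7: [1312/7, 1354/7, 673/7]
after L3 α=3/8: [2165/14, 4939/28, 7187/56]
after L4 α=1/3: [829/7, 7487/42, 3525/28]
after L5 α=2/5: [4223/35, 8803/70, 20823/140]
→ [121, 126, 149]

query (0,0) [L1,L2,L3,L4,L5] — begin 0,0,0
after L1 α=1/4: [235/4, 205/4, 43/4]
after L2 α=1/4: [917/16, 1339/16, 345/16]
after L3 α=0: [917/16, 1339/16, 345/16]
after L4 α=1/2: [1205/32, 4923/32, 2393/32]
after L5 α=1/2: [6581/64, 6971/64, 10041/64]
rounded: [103, 109, 157]

query (0,0) [L1,L2,L3,L4,L5,L7] — begin 0,0,0
+L1 (α=1/4) → [235/4, 205/4, 43/4]
+L2 (α=1/4) → [917/16, 1339/16, 345/16]
+L3 (α=0) → [917/16, 1339/16, 345/16]
+L4 (α=1/2) → [1205/32, 4923/32, 2393/32]
+L5 (α=1/2) → [6581/64, 6971/64, 10041/64]
+L7 (α=1/2) → [7861/128, 8507/128, 17657/128]
→ [61, 66, 138]

query (0,1) [L1,L2,L3,L4,L5,L7] — begin 0,0,0
after L1 α=1/3: [64, 110/3, 5]
after L2 α=1/2: [95, 203/6, 39]
after L3 α=2/3: [55, 1835/18, 29]
after L4 α=5/8: [335/8, 6365/48, 917/8]
after L5 α=3/4: [2471/32, 11837/192, 6173/32]
after L7 α=2/3: [10279/96, 57149/576, 11485/96]
→ [107, 99, 120]


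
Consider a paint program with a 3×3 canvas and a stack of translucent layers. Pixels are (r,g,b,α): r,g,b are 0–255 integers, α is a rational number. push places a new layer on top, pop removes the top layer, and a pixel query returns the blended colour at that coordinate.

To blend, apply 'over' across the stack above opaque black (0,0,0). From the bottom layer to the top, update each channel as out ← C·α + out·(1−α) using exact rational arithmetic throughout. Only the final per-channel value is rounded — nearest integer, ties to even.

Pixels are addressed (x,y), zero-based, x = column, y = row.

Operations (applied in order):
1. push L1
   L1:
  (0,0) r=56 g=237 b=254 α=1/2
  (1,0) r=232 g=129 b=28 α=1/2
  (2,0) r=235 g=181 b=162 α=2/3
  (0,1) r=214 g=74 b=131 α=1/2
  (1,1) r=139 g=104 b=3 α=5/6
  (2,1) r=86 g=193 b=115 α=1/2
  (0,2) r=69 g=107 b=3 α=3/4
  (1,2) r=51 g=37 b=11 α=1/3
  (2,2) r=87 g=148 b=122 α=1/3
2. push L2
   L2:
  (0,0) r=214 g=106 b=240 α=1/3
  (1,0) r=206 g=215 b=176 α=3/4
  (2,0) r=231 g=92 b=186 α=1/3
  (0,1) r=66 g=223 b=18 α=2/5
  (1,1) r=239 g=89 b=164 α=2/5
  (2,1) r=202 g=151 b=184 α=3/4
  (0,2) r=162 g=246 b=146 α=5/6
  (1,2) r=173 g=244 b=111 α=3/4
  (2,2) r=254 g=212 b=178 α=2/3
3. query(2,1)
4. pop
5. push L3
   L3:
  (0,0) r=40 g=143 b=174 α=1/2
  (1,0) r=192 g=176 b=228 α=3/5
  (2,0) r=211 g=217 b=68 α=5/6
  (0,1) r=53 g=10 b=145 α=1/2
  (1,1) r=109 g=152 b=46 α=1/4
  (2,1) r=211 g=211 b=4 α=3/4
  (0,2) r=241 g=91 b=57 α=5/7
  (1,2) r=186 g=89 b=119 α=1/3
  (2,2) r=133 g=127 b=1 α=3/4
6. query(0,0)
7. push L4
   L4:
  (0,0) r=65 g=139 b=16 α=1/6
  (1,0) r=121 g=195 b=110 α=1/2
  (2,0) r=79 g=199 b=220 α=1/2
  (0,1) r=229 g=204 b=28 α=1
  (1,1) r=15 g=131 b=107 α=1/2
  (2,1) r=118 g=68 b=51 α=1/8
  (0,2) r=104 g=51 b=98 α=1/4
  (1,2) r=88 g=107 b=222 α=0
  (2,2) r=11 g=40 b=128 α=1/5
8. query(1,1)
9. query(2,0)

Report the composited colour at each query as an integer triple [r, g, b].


(2,1) stack=L1,L2; from [0,0,0]:
L1 α=1/2: [43, 193/2, 115/2]
L2 α=3/4: [649/4, 1099/8, 1219/8]
→ [162, 137, 152]

at x=0,y=0 over L1,L3:
after L1 α=1/2: [28, 237/2, 127]
after L3 α=1/2: [34, 523/4, 301/2]
→ [34, 131, 150]

(1,1) stack=L1,L3,L4; from [0,0,0]:
L1 α=5/6: [695/6, 260/3, 5/2]
L3 α=1/4: [913/8, 103, 107/8]
L4 α=1/2: [1033/16, 117, 963/16]
= [65, 117, 60]

(2,0) stack=L1,L3,L4; from [0,0,0]:
+L1 (α=2/3) → [470/3, 362/3, 108]
+L3 (α=5/6) → [3635/18, 3617/18, 224/3]
+L4 (α=1/2) → [5057/36, 7199/36, 442/3]
rounded: [140, 200, 147]


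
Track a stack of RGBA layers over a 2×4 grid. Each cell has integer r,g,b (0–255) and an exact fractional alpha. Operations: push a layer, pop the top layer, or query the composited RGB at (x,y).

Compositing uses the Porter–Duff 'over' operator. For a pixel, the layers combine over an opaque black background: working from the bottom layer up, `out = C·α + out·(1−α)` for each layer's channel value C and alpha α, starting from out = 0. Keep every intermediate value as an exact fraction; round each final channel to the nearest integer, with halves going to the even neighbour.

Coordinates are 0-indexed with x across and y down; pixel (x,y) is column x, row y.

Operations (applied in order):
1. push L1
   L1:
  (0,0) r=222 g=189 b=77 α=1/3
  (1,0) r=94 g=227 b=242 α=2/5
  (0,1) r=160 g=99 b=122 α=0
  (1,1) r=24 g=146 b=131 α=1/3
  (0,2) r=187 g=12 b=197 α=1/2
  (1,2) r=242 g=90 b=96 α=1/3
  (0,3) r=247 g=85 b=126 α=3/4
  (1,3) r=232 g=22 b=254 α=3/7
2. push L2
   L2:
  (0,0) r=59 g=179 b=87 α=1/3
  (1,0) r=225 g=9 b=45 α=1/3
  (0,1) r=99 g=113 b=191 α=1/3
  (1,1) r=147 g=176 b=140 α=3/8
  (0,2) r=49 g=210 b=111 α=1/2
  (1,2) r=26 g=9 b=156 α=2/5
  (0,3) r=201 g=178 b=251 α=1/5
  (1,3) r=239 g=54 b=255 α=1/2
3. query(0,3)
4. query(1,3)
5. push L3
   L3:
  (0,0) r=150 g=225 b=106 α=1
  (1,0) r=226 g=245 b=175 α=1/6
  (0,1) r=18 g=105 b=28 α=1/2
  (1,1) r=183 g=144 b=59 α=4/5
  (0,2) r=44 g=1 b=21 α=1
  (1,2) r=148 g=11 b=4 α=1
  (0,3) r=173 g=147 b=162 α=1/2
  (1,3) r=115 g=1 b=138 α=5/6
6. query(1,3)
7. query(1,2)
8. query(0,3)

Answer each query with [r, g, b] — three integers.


(0,3) stack=L1,L2; from [0,0,0]:
+L1 (α=3/4) → [741/4, 255/4, 189/2]
+L2 (α=1/5) → [942/5, 433/5, 629/5]
= [188, 87, 126]

at x=1,y=3 over L1,L2:
after L1 α=3/7: [696/7, 66/7, 762/7]
after L2 α=1/2: [2369/14, 222/7, 2547/14]
→ [169, 32, 182]

(1,3) stack=L1,L2,L3; from [0,0,0]:
+L1 (α=3/7) → [696/7, 66/7, 762/7]
+L2 (α=1/2) → [2369/14, 222/7, 2547/14]
+L3 (α=5/6) → [3473/28, 257/42, 4069/28]
= [124, 6, 145]

query (1,2) [L1,L2,L3] — begin 0,0,0
after L1 α=1/3: [242/3, 30, 32]
after L2 α=2/5: [294/5, 108/5, 408/5]
after L3 α=1: [148, 11, 4]
→ [148, 11, 4]

(0,3) stack=L1,L2,L3; from [0,0,0]:
L1 α=3/4: [741/4, 255/4, 189/2]
L2 α=1/5: [942/5, 433/5, 629/5]
L3 α=1/2: [1807/10, 584/5, 1439/10]
→ [181, 117, 144]


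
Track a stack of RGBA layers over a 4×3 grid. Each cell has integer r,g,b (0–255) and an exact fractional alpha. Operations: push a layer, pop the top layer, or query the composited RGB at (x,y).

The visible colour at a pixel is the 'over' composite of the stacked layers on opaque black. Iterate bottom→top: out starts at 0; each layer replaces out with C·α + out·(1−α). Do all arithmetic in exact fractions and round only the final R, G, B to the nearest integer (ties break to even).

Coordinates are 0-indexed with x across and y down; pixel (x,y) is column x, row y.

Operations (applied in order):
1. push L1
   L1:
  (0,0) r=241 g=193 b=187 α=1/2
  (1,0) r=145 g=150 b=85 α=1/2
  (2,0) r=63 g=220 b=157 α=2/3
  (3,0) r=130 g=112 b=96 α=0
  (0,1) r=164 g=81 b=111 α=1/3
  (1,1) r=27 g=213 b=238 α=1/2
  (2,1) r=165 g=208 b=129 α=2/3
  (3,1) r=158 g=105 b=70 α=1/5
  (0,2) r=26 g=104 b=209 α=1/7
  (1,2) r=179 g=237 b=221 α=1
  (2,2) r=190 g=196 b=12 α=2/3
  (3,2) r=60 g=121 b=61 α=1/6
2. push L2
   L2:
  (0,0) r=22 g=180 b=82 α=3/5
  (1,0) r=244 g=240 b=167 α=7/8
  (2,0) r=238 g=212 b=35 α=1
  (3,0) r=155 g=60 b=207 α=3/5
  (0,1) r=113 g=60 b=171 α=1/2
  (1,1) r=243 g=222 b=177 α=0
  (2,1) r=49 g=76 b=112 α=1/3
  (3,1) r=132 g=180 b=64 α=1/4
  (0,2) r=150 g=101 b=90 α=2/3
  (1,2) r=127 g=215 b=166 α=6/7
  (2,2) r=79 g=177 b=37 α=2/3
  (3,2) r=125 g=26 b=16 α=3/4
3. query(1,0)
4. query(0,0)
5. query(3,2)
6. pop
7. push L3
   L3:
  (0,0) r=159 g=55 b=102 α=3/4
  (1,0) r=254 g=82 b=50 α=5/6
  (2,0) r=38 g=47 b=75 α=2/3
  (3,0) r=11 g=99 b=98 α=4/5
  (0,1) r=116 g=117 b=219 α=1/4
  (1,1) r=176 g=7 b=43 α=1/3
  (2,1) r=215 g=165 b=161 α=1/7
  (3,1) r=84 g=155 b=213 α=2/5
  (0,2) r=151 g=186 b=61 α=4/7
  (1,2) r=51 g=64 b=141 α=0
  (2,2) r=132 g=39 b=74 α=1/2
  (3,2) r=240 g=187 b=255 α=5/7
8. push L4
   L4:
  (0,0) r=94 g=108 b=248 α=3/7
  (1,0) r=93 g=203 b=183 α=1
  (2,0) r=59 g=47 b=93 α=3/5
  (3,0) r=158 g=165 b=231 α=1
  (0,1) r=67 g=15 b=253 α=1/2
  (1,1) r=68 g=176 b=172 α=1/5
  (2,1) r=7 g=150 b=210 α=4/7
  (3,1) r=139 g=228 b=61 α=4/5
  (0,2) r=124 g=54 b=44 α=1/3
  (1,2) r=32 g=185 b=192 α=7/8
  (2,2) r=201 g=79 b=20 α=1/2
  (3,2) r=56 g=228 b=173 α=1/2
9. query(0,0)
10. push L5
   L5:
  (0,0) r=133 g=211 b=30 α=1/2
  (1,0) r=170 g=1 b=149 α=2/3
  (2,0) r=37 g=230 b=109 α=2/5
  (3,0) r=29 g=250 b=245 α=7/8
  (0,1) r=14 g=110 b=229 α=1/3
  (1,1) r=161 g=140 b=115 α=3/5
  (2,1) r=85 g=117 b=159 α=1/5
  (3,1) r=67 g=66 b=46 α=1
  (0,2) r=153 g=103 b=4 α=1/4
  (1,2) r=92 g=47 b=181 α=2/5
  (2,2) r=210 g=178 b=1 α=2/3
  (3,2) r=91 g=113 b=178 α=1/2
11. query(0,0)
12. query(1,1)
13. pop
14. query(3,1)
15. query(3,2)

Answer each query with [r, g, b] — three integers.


(1,0) stack=L1,L2; from [0,0,0]:
+L1 (α=1/2) → [145/2, 75, 85/2]
+L2 (α=7/8) → [3561/16, 1755/8, 2423/16]
rounded: [223, 219, 151]

(0,0) stack=L1,L2; from [0,0,0]:
+L1 (α=1/2) → [241/2, 193/2, 187/2]
+L2 (α=3/5) → [307/5, 733/5, 433/5]
rounded: [61, 147, 87]

(3,2) stack=L1,L2; from [0,0,0]:
+L1 (α=1/6) → [10, 121/6, 61/6]
+L2 (α=3/4) → [385/4, 589/24, 349/24]
= [96, 25, 15]

at x=0,y=0 over L1,L3,L4:
+L1 (α=1/2) → [241/2, 193/2, 187/2]
+L3 (α=3/4) → [1195/8, 523/8, 799/8]
+L4 (α=3/7) → [1759/14, 1171/14, 2287/14]
→ [126, 84, 163]

(0,0) stack=L1,L3,L4,L5; from [0,0,0]:
+L1 (α=1/2) → [241/2, 193/2, 187/2]
+L3 (α=3/4) → [1195/8, 523/8, 799/8]
+L4 (α=3/7) → [1759/14, 1171/14, 2287/14]
+L5 (α=1/2) → [3621/28, 4125/28, 2707/28]
rounded: [129, 147, 97]

(1,1) stack=L1,L3,L4,L5; from [0,0,0]:
L1 α=1/2: [27/2, 213/2, 119]
L3 α=1/3: [203/3, 220/3, 281/3]
L4 α=1/5: [1016/15, 1408/15, 328/3]
L5 α=3/5: [9277/75, 9116/75, 1691/15]
rounded: [124, 122, 113]

(3,1) stack=L1,L3,L4; from [0,0,0]:
after L1 α=1/5: [158/5, 21, 14]
after L3 α=2/5: [1314/25, 373/5, 468/5]
after L4 α=4/5: [15214/125, 4933/25, 1688/25]
→ [122, 197, 68]

query (3,2) [L1,L3,L4] — begin 0,0,0
+L1 (α=1/6) → [10, 121/6, 61/6]
+L3 (α=5/7) → [1220/7, 418/3, 3886/21]
+L4 (α=1/2) → [806/7, 551/3, 7519/42]
→ [115, 184, 179]


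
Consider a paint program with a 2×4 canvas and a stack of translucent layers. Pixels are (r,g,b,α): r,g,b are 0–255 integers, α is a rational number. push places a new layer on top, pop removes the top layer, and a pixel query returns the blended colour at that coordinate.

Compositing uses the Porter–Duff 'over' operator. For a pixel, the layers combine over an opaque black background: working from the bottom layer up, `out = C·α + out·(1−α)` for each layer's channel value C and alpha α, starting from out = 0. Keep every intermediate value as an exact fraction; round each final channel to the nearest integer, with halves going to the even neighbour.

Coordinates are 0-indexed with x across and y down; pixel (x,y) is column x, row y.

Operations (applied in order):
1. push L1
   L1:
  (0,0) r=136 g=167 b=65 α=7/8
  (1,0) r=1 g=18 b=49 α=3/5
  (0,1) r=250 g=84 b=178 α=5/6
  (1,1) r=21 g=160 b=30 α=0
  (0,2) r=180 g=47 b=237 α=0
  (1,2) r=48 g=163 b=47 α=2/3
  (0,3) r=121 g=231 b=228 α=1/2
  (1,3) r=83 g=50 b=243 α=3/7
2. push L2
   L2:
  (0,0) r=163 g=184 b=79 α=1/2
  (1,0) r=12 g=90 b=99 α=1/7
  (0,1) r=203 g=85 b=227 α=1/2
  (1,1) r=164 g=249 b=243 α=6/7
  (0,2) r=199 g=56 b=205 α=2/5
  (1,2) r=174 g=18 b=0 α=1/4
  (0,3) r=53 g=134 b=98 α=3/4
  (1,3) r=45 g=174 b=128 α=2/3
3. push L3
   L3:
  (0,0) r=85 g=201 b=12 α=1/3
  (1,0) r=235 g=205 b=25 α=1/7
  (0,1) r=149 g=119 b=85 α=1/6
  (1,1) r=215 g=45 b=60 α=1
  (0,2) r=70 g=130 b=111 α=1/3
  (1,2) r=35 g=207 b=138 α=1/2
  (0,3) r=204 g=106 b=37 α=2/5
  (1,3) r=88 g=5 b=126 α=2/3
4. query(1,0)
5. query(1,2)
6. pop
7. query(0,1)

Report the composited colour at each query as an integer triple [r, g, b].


at x=1,y=0 over L1,L2,L3:
L1 α=3/5: [3/5, 54/5, 147/5]
L2 α=1/7: [78/35, 774/35, 1377/35]
L3 α=1/7: [8693/245, 11819/245, 9137/245]
= [35, 48, 37]

(1,2) stack=L1,L2,L3; from [0,0,0]:
+L1 (α=2/3) → [32, 326/3, 94/3]
+L2 (α=1/4) → [135/2, 86, 47/2]
+L3 (α=1/2) → [205/4, 293/2, 323/4]
→ [51, 146, 81]

query (0,1) [L1,L2] — begin 0,0,0
L1 α=5/6: [625/3, 70, 445/3]
L2 α=1/2: [617/3, 155/2, 563/3]
rounded: [206, 78, 188]


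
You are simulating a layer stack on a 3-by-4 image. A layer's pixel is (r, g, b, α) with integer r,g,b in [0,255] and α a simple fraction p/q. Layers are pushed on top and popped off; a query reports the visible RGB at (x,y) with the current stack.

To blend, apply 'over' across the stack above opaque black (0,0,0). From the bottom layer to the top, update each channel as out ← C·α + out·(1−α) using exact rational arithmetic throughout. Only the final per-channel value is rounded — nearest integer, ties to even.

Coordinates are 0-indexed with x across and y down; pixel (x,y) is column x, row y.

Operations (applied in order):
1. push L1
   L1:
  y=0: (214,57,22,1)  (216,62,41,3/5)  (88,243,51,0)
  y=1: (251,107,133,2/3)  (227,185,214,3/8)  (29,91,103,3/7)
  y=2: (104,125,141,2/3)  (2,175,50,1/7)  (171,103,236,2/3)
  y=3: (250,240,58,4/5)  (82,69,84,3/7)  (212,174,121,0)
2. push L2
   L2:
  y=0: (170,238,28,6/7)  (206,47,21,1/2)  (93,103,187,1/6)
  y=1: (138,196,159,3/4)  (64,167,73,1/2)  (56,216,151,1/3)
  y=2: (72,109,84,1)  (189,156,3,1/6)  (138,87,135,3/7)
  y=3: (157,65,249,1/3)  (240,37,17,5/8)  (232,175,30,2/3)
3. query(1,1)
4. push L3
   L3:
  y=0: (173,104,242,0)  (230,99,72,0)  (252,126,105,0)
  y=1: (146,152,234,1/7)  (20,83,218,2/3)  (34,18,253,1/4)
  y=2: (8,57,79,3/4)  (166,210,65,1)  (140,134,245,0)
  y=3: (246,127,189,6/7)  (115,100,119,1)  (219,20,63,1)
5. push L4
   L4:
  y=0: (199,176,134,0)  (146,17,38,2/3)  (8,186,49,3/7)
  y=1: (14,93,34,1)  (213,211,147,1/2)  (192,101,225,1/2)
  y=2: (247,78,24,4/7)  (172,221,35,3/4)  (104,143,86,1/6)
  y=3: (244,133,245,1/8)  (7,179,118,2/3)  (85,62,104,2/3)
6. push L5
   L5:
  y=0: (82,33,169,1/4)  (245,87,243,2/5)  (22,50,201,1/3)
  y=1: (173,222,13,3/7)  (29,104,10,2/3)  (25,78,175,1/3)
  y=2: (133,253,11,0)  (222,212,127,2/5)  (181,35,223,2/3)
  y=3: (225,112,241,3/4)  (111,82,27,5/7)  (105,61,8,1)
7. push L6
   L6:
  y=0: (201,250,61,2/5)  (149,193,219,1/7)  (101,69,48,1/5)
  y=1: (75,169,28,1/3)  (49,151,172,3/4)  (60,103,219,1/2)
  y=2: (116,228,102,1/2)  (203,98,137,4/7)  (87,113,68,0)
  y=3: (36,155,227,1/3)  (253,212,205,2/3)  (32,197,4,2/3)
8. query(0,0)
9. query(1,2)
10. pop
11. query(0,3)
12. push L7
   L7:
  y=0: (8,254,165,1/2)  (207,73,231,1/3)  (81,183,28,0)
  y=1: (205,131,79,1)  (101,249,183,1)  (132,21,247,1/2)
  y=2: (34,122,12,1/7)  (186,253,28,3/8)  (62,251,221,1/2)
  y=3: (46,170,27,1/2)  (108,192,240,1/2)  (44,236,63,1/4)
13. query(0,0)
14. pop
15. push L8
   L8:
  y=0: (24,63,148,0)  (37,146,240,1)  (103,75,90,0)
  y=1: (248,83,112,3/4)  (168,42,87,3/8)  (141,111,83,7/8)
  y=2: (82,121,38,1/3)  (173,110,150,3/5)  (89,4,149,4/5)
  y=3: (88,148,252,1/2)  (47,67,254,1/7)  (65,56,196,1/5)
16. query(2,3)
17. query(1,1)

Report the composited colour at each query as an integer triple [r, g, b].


at x=1,y=1 over L1,L2:
+L1 (α=3/8) → [681/8, 555/8, 321/4]
+L2 (α=1/2) → [1193/16, 1891/16, 613/8]
→ [75, 118, 77]

(0,0) stack=L1,L2,L3,L4,L5,L6; from [0,0,0]:
after L1 α=1: [214, 57, 22]
after L2 α=6/7: [1234/7, 1485/7, 190/7]
after L3 α=0: [1234/7, 1485/7, 190/7]
after L4 α=0: [1234/7, 1485/7, 190/7]
after L5 α=1/4: [1069/7, 2343/14, 1753/28]
after L6 α=2/5: [6021/35, 14029/70, 1735/28]
= [172, 200, 62]

at x=1,y=2 over L1,L2,L3,L4,L5,L6:
L1 α=1/7: [2/7, 25, 50/7]
L2 α=1/6: [1333/42, 281/6, 271/42]
L3 α=1: [166, 210, 65]
L4 α=3/4: [341/2, 873/4, 85/2]
L5 α=2/5: [1911/10, 863/4, 763/10]
L6 α=4/7: [1979/10, 4157/28, 7769/70]
rounded: [198, 148, 111]

at x=0,y=3 over L1,L2,L3,L4,L5:
+L1 (α=4/5) → [200, 192, 232/5]
+L2 (α=1/3) → [557/3, 449/3, 1709/15]
+L3 (α=6/7) → [4985/21, 2735/21, 18719/105]
+L4 (α=1/8) → [5717/24, 1567/12, 11197/60]
+L5 (α=3/4) → [21917/96, 5599/48, 54577/240]
rounded: [228, 117, 227]

at x=0,y=0 over L1,L2,L3,L4,L5,L7:
+L1 (α=1) → [214, 57, 22]
+L2 (α=6/7) → [1234/7, 1485/7, 190/7]
+L3 (α=0) → [1234/7, 1485/7, 190/7]
+L4 (α=0) → [1234/7, 1485/7, 190/7]
+L5 (α=1/4) → [1069/7, 2343/14, 1753/28]
+L7 (α=1/2) → [1125/14, 5899/28, 6373/56]
rounded: [80, 211, 114]

at x=2,y=3 over L1,L2,L3,L4,L5,L8:
L1 α=0: [0, 0, 0]
L2 α=2/3: [464/3, 350/3, 20]
L3 α=1: [219, 20, 63]
L4 α=2/3: [389/3, 48, 271/3]
L5 α=1: [105, 61, 8]
L8 α=1/5: [97, 60, 228/5]
= [97, 60, 46]

(1,1) stack=L1,L2,L3,L4,L5,L8; from [0,0,0]:
+L1 (α=3/8) → [681/8, 555/8, 321/4]
+L2 (α=1/2) → [1193/16, 1891/16, 613/8]
+L3 (α=2/3) → [611/16, 4547/48, 1367/8]
+L4 (α=1/2) → [4019/32, 14675/96, 2543/16]
+L5 (α=2/3) → [5875/96, 34643/288, 2863/48]
+L8 (α=3/8) → [77759/768, 209503/2304, 26843/384]
rounded: [101, 91, 70]


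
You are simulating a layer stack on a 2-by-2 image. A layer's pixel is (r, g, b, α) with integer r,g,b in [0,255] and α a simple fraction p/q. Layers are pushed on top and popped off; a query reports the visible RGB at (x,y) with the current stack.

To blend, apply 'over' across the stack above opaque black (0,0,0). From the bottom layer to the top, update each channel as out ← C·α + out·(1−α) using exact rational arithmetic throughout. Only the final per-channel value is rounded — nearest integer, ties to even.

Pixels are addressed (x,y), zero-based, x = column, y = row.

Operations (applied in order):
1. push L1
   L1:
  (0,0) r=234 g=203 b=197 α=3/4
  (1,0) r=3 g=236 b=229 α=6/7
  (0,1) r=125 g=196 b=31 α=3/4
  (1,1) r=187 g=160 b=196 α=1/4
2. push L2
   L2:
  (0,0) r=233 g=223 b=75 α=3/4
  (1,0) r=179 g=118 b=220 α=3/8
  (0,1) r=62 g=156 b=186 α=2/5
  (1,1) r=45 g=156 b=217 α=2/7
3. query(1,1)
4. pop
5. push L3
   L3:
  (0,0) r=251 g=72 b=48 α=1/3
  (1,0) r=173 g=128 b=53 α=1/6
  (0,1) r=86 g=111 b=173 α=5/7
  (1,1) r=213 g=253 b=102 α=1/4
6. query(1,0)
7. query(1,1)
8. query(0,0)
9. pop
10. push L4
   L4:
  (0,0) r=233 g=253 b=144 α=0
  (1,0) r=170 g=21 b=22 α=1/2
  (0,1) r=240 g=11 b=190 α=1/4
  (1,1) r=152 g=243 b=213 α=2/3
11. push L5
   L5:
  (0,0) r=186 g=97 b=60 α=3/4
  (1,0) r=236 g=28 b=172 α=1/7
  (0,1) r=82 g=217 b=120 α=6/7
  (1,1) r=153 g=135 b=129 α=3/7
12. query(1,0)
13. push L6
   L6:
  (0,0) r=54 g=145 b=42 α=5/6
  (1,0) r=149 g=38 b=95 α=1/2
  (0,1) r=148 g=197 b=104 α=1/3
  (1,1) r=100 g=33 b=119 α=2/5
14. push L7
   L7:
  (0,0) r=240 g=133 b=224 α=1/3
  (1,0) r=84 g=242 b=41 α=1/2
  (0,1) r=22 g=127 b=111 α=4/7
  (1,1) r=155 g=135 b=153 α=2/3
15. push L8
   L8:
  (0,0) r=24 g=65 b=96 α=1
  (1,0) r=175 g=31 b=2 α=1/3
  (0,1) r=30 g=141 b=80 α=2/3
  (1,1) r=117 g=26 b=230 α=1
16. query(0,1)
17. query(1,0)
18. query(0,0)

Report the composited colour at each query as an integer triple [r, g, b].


(1,1) stack=L1,L2; from [0,0,0]:
+L1 (α=1/4) → [187/4, 40, 49]
+L2 (α=2/7) → [185/4, 512/7, 97]
rounded: [46, 73, 97]

at x=1,y=0 over L1,L3:
after L1 α=6/7: [18/7, 1416/7, 1374/7]
after L3 α=1/6: [1301/42, 3988/21, 7241/42]
→ [31, 190, 172]

(1,1) stack=L1,L3; from [0,0,0]:
after L1 α=1/4: [187/4, 40, 49]
after L3 α=1/4: [1413/16, 373/4, 249/4]
→ [88, 93, 62]

query (0,0) [L1,L3] — begin 0,0,0
L1 α=3/4: [351/2, 609/4, 591/4]
L3 α=1/3: [602/3, 251/2, 229/2]
= [201, 126, 114]

at x=1,y=0 over L1,L4,L5:
after L1 α=6/7: [18/7, 1416/7, 1374/7]
after L4 α=1/2: [604/7, 1563/14, 764/7]
after L5 α=1/7: [5276/49, 4885/49, 5788/49]
→ [108, 100, 118]

query (0,1) [L1,L4,L5,L6,L7,L8] — begin 0,0,0
+L1 (α=3/4) → [375/4, 147, 93/4]
+L4 (α=1/4) → [2085/16, 113, 1039/16]
+L5 (α=6/7) → [9957/112, 1415/7, 12559/112]
+L6 (α=1/3) → [18245/168, 1403/7, 18383/168]
+L7 (α=4/7) → [23173/392, 7765/49, 43247/392]
+L8 (α=2/3) → [46693/1176, 21583/147, 105967/1176]
rounded: [40, 147, 90]

at x=1,y=0 over L1,L4,L5,L6,L7,L8:
after L1 α=6/7: [18/7, 1416/7, 1374/7]
after L4 α=1/2: [604/7, 1563/14, 764/7]
after L5 α=1/7: [5276/49, 4885/49, 5788/49]
after L6 α=1/2: [12577/98, 6747/98, 10443/98]
after L7 α=1/2: [20809/196, 30463/196, 14461/196]
after L8 α=1/3: [12653/98, 11167/98, 14657/294]
→ [129, 114, 50]

query (0,0) [L1,L4,L5,L6,L7,L8] — begin 0,0,0
L1 α=3/4: [351/2, 609/4, 591/4]
L4 α=0: [351/2, 609/4, 591/4]
L5 α=3/4: [1467/8, 1773/16, 1311/16]
L6 α=5/6: [1209/16, 13373/96, 1557/32]
L7 α=1/3: [1043/8, 19757/144, 5141/48]
L8 α=1: [24, 65, 96]
= [24, 65, 96]


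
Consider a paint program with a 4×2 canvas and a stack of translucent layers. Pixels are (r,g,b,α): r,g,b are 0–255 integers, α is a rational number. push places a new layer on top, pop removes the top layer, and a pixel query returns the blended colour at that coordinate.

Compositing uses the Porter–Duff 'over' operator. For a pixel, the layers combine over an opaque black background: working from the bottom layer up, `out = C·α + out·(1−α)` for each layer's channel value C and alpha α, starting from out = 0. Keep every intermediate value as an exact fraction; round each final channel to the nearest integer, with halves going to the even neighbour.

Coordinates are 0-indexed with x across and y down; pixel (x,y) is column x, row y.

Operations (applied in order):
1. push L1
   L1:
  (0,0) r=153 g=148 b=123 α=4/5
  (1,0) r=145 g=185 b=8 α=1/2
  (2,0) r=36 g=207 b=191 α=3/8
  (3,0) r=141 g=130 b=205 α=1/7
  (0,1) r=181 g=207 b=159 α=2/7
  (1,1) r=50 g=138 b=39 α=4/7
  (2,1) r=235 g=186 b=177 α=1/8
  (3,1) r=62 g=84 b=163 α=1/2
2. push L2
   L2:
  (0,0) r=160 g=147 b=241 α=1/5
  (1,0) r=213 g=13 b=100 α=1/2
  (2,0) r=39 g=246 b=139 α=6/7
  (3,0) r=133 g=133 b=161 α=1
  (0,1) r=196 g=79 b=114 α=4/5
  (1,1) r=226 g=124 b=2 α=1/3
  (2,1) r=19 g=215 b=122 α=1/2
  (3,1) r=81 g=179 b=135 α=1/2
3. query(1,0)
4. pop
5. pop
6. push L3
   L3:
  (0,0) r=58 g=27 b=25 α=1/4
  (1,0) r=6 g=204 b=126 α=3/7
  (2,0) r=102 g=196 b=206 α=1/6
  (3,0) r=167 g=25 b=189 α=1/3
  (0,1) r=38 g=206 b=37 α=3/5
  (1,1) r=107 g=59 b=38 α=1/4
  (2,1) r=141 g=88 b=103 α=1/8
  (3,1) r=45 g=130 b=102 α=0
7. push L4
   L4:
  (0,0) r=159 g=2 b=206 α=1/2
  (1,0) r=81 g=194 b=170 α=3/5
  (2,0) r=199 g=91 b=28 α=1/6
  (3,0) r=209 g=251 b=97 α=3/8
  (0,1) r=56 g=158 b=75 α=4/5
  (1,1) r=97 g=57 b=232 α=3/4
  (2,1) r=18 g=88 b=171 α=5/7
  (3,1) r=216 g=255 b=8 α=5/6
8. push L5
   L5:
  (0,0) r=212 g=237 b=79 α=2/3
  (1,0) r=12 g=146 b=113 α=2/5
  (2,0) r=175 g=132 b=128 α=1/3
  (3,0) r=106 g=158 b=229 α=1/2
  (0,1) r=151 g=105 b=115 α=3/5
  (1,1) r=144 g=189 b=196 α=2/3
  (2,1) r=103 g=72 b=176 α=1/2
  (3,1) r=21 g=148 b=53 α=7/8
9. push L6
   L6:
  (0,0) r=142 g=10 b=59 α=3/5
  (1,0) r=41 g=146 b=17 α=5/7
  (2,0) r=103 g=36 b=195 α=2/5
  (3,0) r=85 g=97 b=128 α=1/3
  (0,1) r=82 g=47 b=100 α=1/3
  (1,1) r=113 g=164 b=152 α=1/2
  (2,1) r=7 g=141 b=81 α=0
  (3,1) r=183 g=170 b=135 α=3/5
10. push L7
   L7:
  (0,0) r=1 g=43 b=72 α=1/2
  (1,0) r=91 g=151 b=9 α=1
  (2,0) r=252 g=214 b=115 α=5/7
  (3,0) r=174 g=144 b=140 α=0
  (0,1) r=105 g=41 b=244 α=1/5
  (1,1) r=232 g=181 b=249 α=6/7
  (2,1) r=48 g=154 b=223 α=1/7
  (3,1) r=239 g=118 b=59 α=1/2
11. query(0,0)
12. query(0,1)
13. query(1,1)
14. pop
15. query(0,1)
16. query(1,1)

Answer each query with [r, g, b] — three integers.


query (1,0) [L1,L2] — begin 0,0,0
L1 α=1/2: [145/2, 185/2, 4]
L2 α=1/2: [571/4, 211/4, 52]
= [143, 53, 52]

at x=0,y=0 over L3,L4,L5,L6,L7:
after L3 α=1/4: [29/2, 27/4, 25/4]
after L4 α=1/2: [347/4, 35/8, 849/8]
after L5 α=2/3: [681/4, 3827/24, 2113/24]
after L6 α=3/5: [1533/10, 4187/60, 4237/60]
after L7 α=1/2: [1543/20, 6767/120, 8557/120]
rounded: [77, 56, 71]

at x=0,y=1 over L3,L4,L5,L6,L7:
L3 α=3/5: [114/5, 618/5, 111/5]
L4 α=4/5: [1234/25, 3778/25, 1611/25]
L5 α=3/5: [13793/125, 15431/125, 11847/125]
L6 α=1/3: [12612/125, 36737/375, 36194/375]
L7 α=1/5: [63573/625, 162323/1875, 236276/1875]
= [102, 87, 126]

query (1,1) [L3,L4,L5,L6,L7] — begin 0,0,0
+L3 (α=1/4) → [107/4, 59/4, 19/2]
+L4 (α=3/4) → [1271/16, 743/16, 1411/8]
+L5 (α=2/3) → [5879/48, 6791/48, 4547/24]
+L6 (α=1/2) → [11303/96, 14663/96, 8195/48]
+L7 (α=6/7) → [20705/96, 118919/672, 79907/336]
rounded: [216, 177, 238]

at x=0,y=1 over L3,L4,L5,L6:
after L3 α=3/5: [114/5, 618/5, 111/5]
after L4 α=4/5: [1234/25, 3778/25, 1611/25]
after L5 α=3/5: [13793/125, 15431/125, 11847/125]
after L6 α=1/3: [12612/125, 36737/375, 36194/375]
= [101, 98, 97]

at x=1,y=1 over L3,L4,L5,L6:
after L3 α=1/4: [107/4, 59/4, 19/2]
after L4 α=3/4: [1271/16, 743/16, 1411/8]
after L5 α=2/3: [5879/48, 6791/48, 4547/24]
after L6 α=1/2: [11303/96, 14663/96, 8195/48]
→ [118, 153, 171]


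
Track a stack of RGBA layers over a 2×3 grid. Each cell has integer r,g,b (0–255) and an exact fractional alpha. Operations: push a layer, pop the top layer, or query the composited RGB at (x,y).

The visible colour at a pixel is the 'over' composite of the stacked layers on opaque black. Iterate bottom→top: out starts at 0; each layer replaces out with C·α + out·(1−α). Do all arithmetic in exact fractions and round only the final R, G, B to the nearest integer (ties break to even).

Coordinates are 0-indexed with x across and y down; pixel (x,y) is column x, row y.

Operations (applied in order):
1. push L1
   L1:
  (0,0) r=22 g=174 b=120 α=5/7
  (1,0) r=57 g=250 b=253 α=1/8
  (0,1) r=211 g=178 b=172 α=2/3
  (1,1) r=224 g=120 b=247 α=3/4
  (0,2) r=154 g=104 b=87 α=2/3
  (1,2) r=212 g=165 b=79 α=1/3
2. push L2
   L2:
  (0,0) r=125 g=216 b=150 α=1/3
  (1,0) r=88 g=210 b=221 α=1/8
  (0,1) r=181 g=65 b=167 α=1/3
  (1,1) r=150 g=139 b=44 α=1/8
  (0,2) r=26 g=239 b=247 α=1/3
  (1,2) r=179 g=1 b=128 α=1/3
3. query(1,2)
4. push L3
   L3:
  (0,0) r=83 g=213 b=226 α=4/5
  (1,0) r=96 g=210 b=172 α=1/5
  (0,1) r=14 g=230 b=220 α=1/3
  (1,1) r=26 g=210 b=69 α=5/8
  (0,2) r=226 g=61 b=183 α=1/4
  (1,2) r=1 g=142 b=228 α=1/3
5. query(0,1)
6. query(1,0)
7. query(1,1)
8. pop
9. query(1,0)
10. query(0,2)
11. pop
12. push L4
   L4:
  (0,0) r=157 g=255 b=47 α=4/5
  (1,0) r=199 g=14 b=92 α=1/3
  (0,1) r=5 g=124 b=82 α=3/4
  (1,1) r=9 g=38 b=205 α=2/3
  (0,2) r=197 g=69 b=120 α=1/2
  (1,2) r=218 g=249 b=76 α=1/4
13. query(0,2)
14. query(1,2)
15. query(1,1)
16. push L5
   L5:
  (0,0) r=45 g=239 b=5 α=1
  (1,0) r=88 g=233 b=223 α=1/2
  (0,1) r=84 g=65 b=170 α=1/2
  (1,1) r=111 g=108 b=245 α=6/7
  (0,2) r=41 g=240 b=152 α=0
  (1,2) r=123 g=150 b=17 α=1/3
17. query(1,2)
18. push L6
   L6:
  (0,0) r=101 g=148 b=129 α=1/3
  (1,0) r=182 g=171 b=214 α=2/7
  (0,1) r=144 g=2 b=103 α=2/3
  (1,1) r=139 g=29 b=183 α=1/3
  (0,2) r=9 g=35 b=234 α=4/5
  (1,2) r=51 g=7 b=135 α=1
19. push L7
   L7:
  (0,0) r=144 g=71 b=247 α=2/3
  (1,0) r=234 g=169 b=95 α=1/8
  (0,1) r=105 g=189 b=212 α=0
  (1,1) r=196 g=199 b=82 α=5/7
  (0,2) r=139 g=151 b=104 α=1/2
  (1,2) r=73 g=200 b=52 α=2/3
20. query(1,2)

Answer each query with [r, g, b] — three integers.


(1,2) stack=L1,L2; from [0,0,0]:
L1 α=1/3: [212/3, 55, 79/3]
L2 α=1/3: [961/9, 37, 542/9]
rounded: [107, 37, 60]

query (0,1) [L1,L2,L3] — begin 0,0,0
after L1 α=2/3: [422/3, 356/3, 344/3]
after L2 α=1/3: [1387/9, 907/9, 1189/9]
after L3 α=1/3: [2900/27, 3884/27, 4358/27]
rounded: [107, 144, 161]

(1,0) stack=L1,L2,L3; from [0,0,0]:
after L1 α=1/8: [57/8, 125/4, 253/8]
after L2 α=1/8: [1103/64, 1715/32, 3539/64]
after L3 α=1/5: [2639/80, 679/8, 6291/80]
→ [33, 85, 79]

query (1,1) [L1,L2,L3] — begin 0,0,0
after L1 α=3/4: [168, 90, 741/4]
after L2 α=1/8: [663/4, 769/8, 5363/32]
after L3 α=5/8: [2509/32, 10707/64, 27129/256]
= [78, 167, 106]

query (1,0) [L1,L2] — begin 0,0,0
after L1 α=1/8: [57/8, 125/4, 253/8]
after L2 α=1/8: [1103/64, 1715/32, 3539/64]
= [17, 54, 55]

query (0,2) [L1,L2] — begin 0,0,0
after L1 α=2/3: [308/3, 208/3, 58]
after L2 α=1/3: [694/9, 1133/9, 121]
= [77, 126, 121]

query (0,2) [L1,L4] — begin 0,0,0
after L1 α=2/3: [308/3, 208/3, 58]
after L4 α=1/2: [899/6, 415/6, 89]
rounded: [150, 69, 89]

query (1,2) [L1,L4] — begin 0,0,0
L1 α=1/3: [212/3, 55, 79/3]
L4 α=1/4: [215/2, 207/2, 155/4]
→ [108, 104, 39]

query (1,1) [L1,L4] — begin 0,0,0
after L1 α=3/4: [168, 90, 741/4]
after L4 α=2/3: [62, 166/3, 2381/12]
rounded: [62, 55, 198]

query (1,2) [L1,L4,L5] — begin 0,0,0
after L1 α=1/3: [212/3, 55, 79/3]
after L4 α=1/4: [215/2, 207/2, 155/4]
after L5 α=1/3: [338/3, 119, 63/2]
= [113, 119, 32]

query (1,2) [L1,L4,L5,L6,L7] — begin 0,0,0
after L1 α=1/3: [212/3, 55, 79/3]
after L4 α=1/4: [215/2, 207/2, 155/4]
after L5 α=1/3: [338/3, 119, 63/2]
after L6 α=1: [51, 7, 135]
after L7 α=2/3: [197/3, 407/3, 239/3]
→ [66, 136, 80]


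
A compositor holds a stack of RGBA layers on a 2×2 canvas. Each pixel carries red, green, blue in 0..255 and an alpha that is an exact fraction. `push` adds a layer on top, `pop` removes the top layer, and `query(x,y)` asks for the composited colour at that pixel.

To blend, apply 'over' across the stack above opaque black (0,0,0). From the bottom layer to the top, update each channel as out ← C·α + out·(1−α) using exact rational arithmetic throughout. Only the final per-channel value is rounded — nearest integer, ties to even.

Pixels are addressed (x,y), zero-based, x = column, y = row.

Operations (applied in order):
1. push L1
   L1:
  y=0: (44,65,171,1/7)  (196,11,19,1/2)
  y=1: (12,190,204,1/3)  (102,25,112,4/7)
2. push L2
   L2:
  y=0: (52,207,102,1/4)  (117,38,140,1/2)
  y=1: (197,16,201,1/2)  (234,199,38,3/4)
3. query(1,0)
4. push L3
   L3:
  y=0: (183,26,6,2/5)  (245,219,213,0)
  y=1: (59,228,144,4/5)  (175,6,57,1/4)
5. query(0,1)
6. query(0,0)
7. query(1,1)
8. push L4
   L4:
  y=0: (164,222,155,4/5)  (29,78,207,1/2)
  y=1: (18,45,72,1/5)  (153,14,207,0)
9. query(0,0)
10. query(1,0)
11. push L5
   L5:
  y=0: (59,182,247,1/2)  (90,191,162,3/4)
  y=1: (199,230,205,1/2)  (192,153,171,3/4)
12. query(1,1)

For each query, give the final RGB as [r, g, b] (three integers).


query (1,0) [L1,L2] — begin 0,0,0
after L1 α=1/2: [98, 11/2, 19/2]
after L2 α=1/2: [215/2, 87/4, 299/4]
rounded: [108, 22, 75]

at x=0,y=1 over L1,L2,L3:
L1 α=1/3: [4, 190/3, 68]
L2 α=1/2: [201/2, 119/3, 269/2]
L3 α=4/5: [673/10, 571/3, 1421/10]
rounded: [67, 190, 142]

query (0,0) [L1,L2,L3] — begin 0,0,0
after L1 α=1/7: [44/7, 65/7, 171/7]
after L2 α=1/4: [124/7, 411/7, 1227/28]
after L3 α=2/5: [2934/35, 1597/35, 4017/140]
= [84, 46, 29]

query (1,1) [L1,L2,L3] — begin 0,0,0
after L1 α=4/7: [408/7, 100/7, 64]
after L2 α=3/4: [2661/14, 4279/28, 89/2]
after L3 α=1/4: [10433/56, 13005/112, 381/8]
→ [186, 116, 48]

at x=0,y=0 over L1,L2,L3,L4:
+L1 (α=1/7) → [44/7, 65/7, 171/7]
+L2 (α=1/4) → [124/7, 411/7, 1227/28]
+L3 (α=2/5) → [2934/35, 1597/35, 4017/140]
+L4 (α=4/5) → [25894/175, 32677/175, 90817/700]
= [148, 187, 130]

(1,0) stack=L1,L2,L3,L4; from [0,0,0]:
after L1 α=1/2: [98, 11/2, 19/2]
after L2 α=1/2: [215/2, 87/4, 299/4]
after L3 α=0: [215/2, 87/4, 299/4]
after L4 α=1/2: [273/4, 399/8, 1127/8]
= [68, 50, 141]

(1,1) stack=L1,L2,L3,L4,L5; from [0,0,0]:
after L1 α=4/7: [408/7, 100/7, 64]
after L2 α=3/4: [2661/14, 4279/28, 89/2]
after L3 α=1/4: [10433/56, 13005/112, 381/8]
after L4 α=0: [10433/56, 13005/112, 381/8]
after L5 α=3/4: [42689/224, 64413/448, 4485/32]
rounded: [191, 144, 140]
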